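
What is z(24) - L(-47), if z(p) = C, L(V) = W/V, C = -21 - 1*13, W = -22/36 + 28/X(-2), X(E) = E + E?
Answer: -28901/846 ≈ -34.162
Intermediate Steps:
X(E) = 2*E
W = -137/18 (W = -22/36 + 28/((2*(-2))) = -22*1/36 + 28/(-4) = -11/18 + 28*(-1/4) = -11/18 - 7 = -137/18 ≈ -7.6111)
C = -34 (C = -21 - 13 = -34)
L(V) = -137/(18*V)
z(p) = -34
z(24) - L(-47) = -34 - (-137)/(18*(-47)) = -34 - (-137)*(-1)/(18*47) = -34 - 1*137/846 = -34 - 137/846 = -28901/846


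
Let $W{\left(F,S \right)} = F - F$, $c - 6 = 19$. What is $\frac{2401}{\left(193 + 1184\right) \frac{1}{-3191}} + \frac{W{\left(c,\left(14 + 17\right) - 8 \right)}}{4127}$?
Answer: $- \frac{7661591}{1377} \approx -5564.0$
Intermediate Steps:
$c = 25$ ($c = 6 + 19 = 25$)
$W{\left(F,S \right)} = 0$
$\frac{2401}{\left(193 + 1184\right) \frac{1}{-3191}} + \frac{W{\left(c,\left(14 + 17\right) - 8 \right)}}{4127} = \frac{2401}{\left(193 + 1184\right) \frac{1}{-3191}} + \frac{0}{4127} = \frac{2401}{1377 \left(- \frac{1}{3191}\right)} + 0 \cdot \frac{1}{4127} = \frac{2401}{- \frac{1377}{3191}} + 0 = 2401 \left(- \frac{3191}{1377}\right) + 0 = - \frac{7661591}{1377} + 0 = - \frac{7661591}{1377}$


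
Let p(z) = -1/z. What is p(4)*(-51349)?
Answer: 51349/4 ≈ 12837.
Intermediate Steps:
p(4)*(-51349) = -1/4*(-51349) = 51349/4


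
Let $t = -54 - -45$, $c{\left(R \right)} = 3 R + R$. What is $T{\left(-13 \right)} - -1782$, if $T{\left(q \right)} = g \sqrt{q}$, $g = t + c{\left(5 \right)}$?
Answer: $1782 + 11 i \sqrt{13} \approx 1782.0 + 39.661 i$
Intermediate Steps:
$c{\left(R \right)} = 4 R$
$t = -9$ ($t = -54 + 45 = -9$)
$g = 11$ ($g = -9 + 4 \cdot 5 = -9 + 20 = 11$)
$T{\left(q \right)} = 11 \sqrt{q}$
$T{\left(-13 \right)} - -1782 = 11 \sqrt{-13} - -1782 = 11 i \sqrt{13} + 1782 = 1782 + 11 i \sqrt{13}$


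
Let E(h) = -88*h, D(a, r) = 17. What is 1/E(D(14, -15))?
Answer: -1/1496 ≈ -0.00066845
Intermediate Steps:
1/E(D(14, -15)) = 1/(-88*17) = 1/(-1496) = -1/1496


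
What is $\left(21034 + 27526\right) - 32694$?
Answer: $15866$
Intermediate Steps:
$\left(21034 + 27526\right) - 32694 = 48560 - 32694 = 15866$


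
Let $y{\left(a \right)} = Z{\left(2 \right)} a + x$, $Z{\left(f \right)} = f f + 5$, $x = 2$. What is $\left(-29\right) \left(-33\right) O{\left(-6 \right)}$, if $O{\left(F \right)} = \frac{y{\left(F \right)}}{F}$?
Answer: $8294$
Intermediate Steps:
$Z{\left(f \right)} = 5 + f^{2}$ ($Z{\left(f \right)} = f^{2} + 5 = 5 + f^{2}$)
$y{\left(a \right)} = 2 + 9 a$ ($y{\left(a \right)} = \left(5 + 2^{2}\right) a + 2 = \left(5 + 4\right) a + 2 = 9 a + 2 = 2 + 9 a$)
$O{\left(F \right)} = \frac{2 + 9 F}{F}$
$\left(-29\right) \left(-33\right) O{\left(-6 \right)} = \left(-29\right) \left(-33\right) \left(9 + \frac{2}{-6}\right) = 957 \left(9 + 2 \left(- \frac{1}{6}\right)\right) = 957 \left(9 - \frac{1}{3}\right) = 957 \cdot \frac{26}{3} = 8294$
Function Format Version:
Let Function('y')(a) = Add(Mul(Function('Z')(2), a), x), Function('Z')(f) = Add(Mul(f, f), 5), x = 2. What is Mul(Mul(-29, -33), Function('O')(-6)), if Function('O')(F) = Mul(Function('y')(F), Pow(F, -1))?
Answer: 8294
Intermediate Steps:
Function('Z')(f) = Add(5, Pow(f, 2)) (Function('Z')(f) = Add(Pow(f, 2), 5) = Add(5, Pow(f, 2)))
Function('y')(a) = Add(2, Mul(9, a)) (Function('y')(a) = Add(Mul(Add(5, Pow(2, 2)), a), 2) = Add(Mul(Add(5, 4), a), 2) = Add(Mul(9, a), 2) = Add(2, Mul(9, a)))
Function('O')(F) = Mul(Pow(F, -1), Add(2, Mul(9, F))) (Function('O')(F) = Mul(Add(2, Mul(9, F)), Pow(F, -1)) = Mul(Pow(F, -1), Add(2, Mul(9, F))))
Mul(Mul(-29, -33), Function('O')(-6)) = Mul(Mul(-29, -33), Add(9, Mul(2, Pow(-6, -1)))) = Mul(957, Add(9, Mul(2, Rational(-1, 6)))) = Mul(957, Add(9, Rational(-1, 3))) = Mul(957, Rational(26, 3)) = 8294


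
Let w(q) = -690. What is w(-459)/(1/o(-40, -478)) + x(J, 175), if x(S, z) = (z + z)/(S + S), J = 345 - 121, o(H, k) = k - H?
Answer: 9671065/32 ≈ 3.0222e+5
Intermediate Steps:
J = 224
x(S, z) = z/S (x(S, z) = (2*z)/((2*S)) = (2*z)*(1/(2*S)) = z/S)
w(-459)/(1/o(-40, -478)) + x(J, 175) = -690/(1/(-478 - 1*(-40))) + 175/224 = -690/(1/(-478 + 40)) + 175*(1/224) = -690/(1/(-438)) + 25/32 = -690/(-1/438) + 25/32 = -690*(-438) + 25/32 = 302220 + 25/32 = 9671065/32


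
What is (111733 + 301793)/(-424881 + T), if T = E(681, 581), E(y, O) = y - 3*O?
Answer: -137842/141981 ≈ -0.97085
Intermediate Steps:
T = -1062 (T = 681 - 3*581 = 681 - 1743 = -1062)
(111733 + 301793)/(-424881 + T) = (111733 + 301793)/(-424881 - 1062) = 413526/(-425943) = 413526*(-1/425943) = -137842/141981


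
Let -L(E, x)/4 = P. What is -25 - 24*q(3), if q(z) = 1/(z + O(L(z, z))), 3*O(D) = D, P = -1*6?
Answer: -299/11 ≈ -27.182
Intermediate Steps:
P = -6
L(E, x) = 24 (L(E, x) = -4*(-6) = 24)
O(D) = D/3
q(z) = 1/(8 + z) (q(z) = 1/(z + (1/3)*24) = 1/(z + 8) = 1/(8 + z))
-25 - 24*q(3) = -25 - 24/(8 + 3) = -25 - 24/11 = -299/11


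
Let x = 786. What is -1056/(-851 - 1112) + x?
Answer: 1543974/1963 ≈ 786.54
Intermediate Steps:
-1056/(-851 - 1112) + x = -1056/(-851 - 1112) + 786 = -1056/(-1963) + 786 = -1056*(-1/1963) + 786 = 1056/1963 + 786 = 1543974/1963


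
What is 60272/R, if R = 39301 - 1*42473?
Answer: -15068/793 ≈ -19.001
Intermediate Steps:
R = -3172 (R = 39301 - 42473 = -3172)
60272/R = 60272/(-3172) = 60272*(-1/3172) = -15068/793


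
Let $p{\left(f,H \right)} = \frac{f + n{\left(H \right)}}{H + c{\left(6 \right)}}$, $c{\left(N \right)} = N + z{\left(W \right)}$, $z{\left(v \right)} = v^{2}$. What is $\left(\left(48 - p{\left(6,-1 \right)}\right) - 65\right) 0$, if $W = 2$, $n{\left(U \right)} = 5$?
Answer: $0$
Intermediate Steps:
$c{\left(N \right)} = 4 + N$ ($c{\left(N \right)} = N + 2^{2} = N + 4 = 4 + N$)
$p{\left(f,H \right)} = \frac{5 + f}{10 + H}$ ($p{\left(f,H \right)} = \frac{f + 5}{H + \left(4 + 6\right)} = \frac{5 + f}{H + 10} = \frac{5 + f}{10 + H}$)
$\left(\left(48 - p{\left(6,-1 \right)}\right) - 65\right) 0 = \left(\left(48 - \frac{5 + 6}{10 - 1}\right) - 65\right) 0 = \left(\left(48 - \frac{1}{9} \cdot 11\right) - 65\right) 0 = \left(\left(48 - \frac{11}{9}\right) - 65\right) 0 = \left(\frac{421}{9} - 65\right) 0 = \left(- \frac{164}{9}\right) 0 = 0$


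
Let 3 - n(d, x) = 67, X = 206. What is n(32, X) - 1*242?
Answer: -306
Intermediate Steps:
n(d, x) = -64 (n(d, x) = 3 - 1*67 = 3 - 67 = -64)
n(32, X) - 1*242 = -64 - 1*242 = -64 - 242 = -306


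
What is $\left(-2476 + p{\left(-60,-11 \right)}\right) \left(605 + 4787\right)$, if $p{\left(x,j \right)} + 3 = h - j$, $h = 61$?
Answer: $-12978544$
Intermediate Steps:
$p{\left(x,j \right)} = 58 - j$ ($p{\left(x,j \right)} = -3 - \left(-61 + j\right) = 58 - j$)
$\left(-2476 + p{\left(-60,-11 \right)}\right) \left(605 + 4787\right) = \left(-2476 + \left(58 - -11\right)\right) \left(605 + 4787\right) = \left(-2476 + \left(58 + 11\right)\right) 5392 = \left(-2476 + 69\right) 5392 = \left(-2407\right) 5392 = -12978544$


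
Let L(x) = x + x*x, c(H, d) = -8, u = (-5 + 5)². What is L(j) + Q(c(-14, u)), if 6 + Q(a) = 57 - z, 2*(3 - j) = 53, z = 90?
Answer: 1959/4 ≈ 489.75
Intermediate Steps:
j = -47/2 (j = 3 - ½*53 = 3 - 53/2 = -47/2 ≈ -23.500)
u = 0 (u = 0² = 0)
L(x) = x + x²
Q(a) = -39 (Q(a) = -6 + (57 - 1*90) = -6 + (57 - 90) = -6 - 33 = -39)
L(j) + Q(c(-14, u)) = -47*(1 - 47/2)/2 - 39 = -47/2*(-45/2) - 39 = 2115/4 - 39 = 1959/4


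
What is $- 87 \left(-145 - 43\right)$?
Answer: $16356$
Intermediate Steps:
$- 87 \left(-145 - 43\right) = \left(-87\right) \left(-188\right) = 16356$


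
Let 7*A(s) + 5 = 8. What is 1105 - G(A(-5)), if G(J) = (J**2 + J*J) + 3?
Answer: 53980/49 ≈ 1101.6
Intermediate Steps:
A(s) = 3/7 (A(s) = -5/7 + (1/7)*8 = -5/7 + 8/7 = 3/7)
G(J) = 3 + 2*J**2 (G(J) = (J**2 + J**2) + 3 = 2*J**2 + 3 = 3 + 2*J**2)
1105 - G(A(-5)) = 1105 - (3 + 2*(3/7)**2) = 1105 - (3 + 2*(9/49)) = 1105 - (3 + 18/49) = 1105 - 1*165/49 = 1105 - 165/49 = 53980/49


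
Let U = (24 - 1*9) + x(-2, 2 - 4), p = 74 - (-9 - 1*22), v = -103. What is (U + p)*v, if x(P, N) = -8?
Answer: -11536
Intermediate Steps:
p = 105 (p = 74 - (-9 - 22) = 74 - 1*(-31) = 74 + 31 = 105)
U = 7 (U = (24 - 1*9) - 8 = (24 - 9) - 8 = 15 - 8 = 7)
(U + p)*v = (7 + 105)*(-103) = 112*(-103) = -11536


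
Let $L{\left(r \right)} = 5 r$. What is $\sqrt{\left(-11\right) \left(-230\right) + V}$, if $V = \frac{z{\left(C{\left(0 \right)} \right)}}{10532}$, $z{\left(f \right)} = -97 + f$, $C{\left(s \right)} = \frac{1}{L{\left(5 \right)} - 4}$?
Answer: $\frac{\sqrt{7734980953833}}{55293} \approx 50.299$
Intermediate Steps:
$C{\left(s \right)} = \frac{1}{21}$ ($C{\left(s \right)} = \frac{1}{5 \cdot 5 - 4} = \frac{1}{25 - 4} = \frac{1}{21}$)
$V = - \frac{509}{55293}$ ($V = \frac{-97 + \frac{1}{21}}{10532} = \left(- \frac{2036}{21}\right) \frac{1}{10532} = - \frac{509}{55293} \approx -0.0092055$)
$\sqrt{\left(-11\right) \left(-230\right) + V} = \sqrt{\left(-11\right) \left(-230\right) - \frac{509}{55293}} = \sqrt{2530 - \frac{509}{55293}} = \sqrt{\frac{139890781}{55293}} = \frac{\sqrt{7734980953833}}{55293}$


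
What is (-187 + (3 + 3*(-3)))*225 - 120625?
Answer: -164050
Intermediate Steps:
(-187 + (3 + 3*(-3)))*225 - 120625 = (-187 + (3 - 9))*225 - 120625 = (-187 - 6)*225 - 120625 = -193*225 - 120625 = -43425 - 120625 = -164050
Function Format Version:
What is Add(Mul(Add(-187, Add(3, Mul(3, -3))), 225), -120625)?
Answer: -164050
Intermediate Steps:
Add(Mul(Add(-187, Add(3, Mul(3, -3))), 225), -120625) = Add(Mul(Add(-187, Add(3, -9)), 225), -120625) = Add(Mul(Add(-187, -6), 225), -120625) = Add(Mul(-193, 225), -120625) = Add(-43425, -120625) = -164050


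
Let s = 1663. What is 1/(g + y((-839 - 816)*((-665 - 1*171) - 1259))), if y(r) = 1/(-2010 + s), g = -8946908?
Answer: -347/3104577077 ≈ -1.1177e-7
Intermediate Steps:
y(r) = -1/347 (y(r) = 1/(-2010 + 1663) = 1/(-347) = -1/347)
1/(g + y((-839 - 816)*((-665 - 1*171) - 1259))) = 1/(-8946908 - 1/347) = 1/(-3104577077/347) = -347/3104577077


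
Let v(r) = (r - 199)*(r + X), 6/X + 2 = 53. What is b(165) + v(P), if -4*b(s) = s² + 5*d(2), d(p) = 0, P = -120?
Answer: 2137663/68 ≈ 31436.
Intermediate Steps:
X = 2/17 (X = 6/(-2 + 53) = 6/51 = 6*(1/51) = 2/17 ≈ 0.11765)
v(r) = (-199 + r)*(2/17 + r) (v(r) = (r - 199)*(r + 2/17) = (-199 + r)*(2/17 + r))
b(s) = -s²/4 (b(s) = -(s² + 5*0)/4 = -(s² + 0)/4 = -s²/4)
b(165) + v(P) = -¼*165² + (-398/17 + (-120)² - 3381/17*(-120)) = -¼*27225 + (-398/17 + 14400 + 405720/17) = -27225/4 + 650122/17 = 2137663/68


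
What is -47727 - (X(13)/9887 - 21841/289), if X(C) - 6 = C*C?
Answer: -136156517969/2857343 ≈ -47651.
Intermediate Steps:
X(C) = 6 + C**2 (X(C) = 6 + C*C = 6 + C**2)
-47727 - (X(13)/9887 - 21841/289) = -47727 - ((6 + 13**2)/9887 - 21841/289) = -47727 - ((6 + 169)*(1/9887) - 21841*1/289) = -47727 - (175*(1/9887) - 21841/289) = -47727 - (175/9887 - 21841/289) = -47727 - 1*(-215891392/2857343) = -47727 + 215891392/2857343 = -136156517969/2857343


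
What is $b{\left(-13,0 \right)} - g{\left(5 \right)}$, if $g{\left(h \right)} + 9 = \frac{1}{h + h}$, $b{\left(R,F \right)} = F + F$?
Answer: $\frac{89}{10} \approx 8.9$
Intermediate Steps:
$b{\left(R,F \right)} = 2 F$
$g{\left(h \right)} = -9 + \frac{1}{2 h}$ ($g{\left(h \right)} = -9 + \frac{1}{h + h} = -9 + \frac{1}{2 h}$)
$b{\left(-13,0 \right)} - g{\left(5 \right)} = 2 \cdot 0 - \left(-9 + \frac{1}{2 \cdot 5}\right) = 0 - \left(-9 + \frac{1}{2} \cdot \frac{1}{5}\right) = 0 - \left(-9 + \frac{1}{10}\right) = 0 - - \frac{89}{10} = 0 + \frac{89}{10} = \frac{89}{10}$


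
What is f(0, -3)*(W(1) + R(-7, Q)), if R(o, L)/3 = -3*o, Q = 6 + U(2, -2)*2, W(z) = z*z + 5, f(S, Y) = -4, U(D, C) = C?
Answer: -276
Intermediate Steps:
W(z) = 5 + z**2 (W(z) = z**2 + 5 = 5 + z**2)
Q = 2 (Q = 6 - 2*2 = 6 - 4 = 2)
R(o, L) = -9*o (R(o, L) = 3*(-3*o) = -9*o)
f(0, -3)*(W(1) + R(-7, Q)) = -4*((5 + 1**2) - 9*(-7)) = -4*((5 + 1) + 63) = -4*(6 + 63) = -4*69 = -276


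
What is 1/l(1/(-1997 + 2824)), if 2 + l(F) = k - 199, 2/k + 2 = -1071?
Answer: -1073/215675 ≈ -0.0049751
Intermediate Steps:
k = -2/1073 (k = 2/(-2 - 1071) = 2/(-1073) = 2*(-1/1073) = -2/1073 ≈ -0.0018639)
l(F) = -215675/1073 (l(F) = -2 + (-2/1073 - 199) = -2 - 213529/1073 = -215675/1073)
1/l(1/(-1997 + 2824)) = 1/(-215675/1073) = -1073/215675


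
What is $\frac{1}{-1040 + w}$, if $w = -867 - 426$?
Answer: $- \frac{1}{2333} \approx -0.00042863$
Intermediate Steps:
$w = -1293$ ($w = -867 - 426 = -1293$)
$\frac{1}{-1040 + w} = \frac{1}{-1040 - 1293} = \frac{1}{-2333} = - \frac{1}{2333}$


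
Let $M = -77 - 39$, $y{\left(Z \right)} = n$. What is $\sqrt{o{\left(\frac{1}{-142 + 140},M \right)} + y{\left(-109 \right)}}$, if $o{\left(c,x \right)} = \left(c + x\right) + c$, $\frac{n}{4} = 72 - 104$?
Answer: $7 i \sqrt{5} \approx 15.652 i$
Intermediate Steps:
$n = -128$ ($n = 4 \left(72 - 104\right) = 4 \left(-32\right) = -128$)
$y{\left(Z \right)} = -128$
$M = -116$ ($M = -77 - 39 = -116$)
$o{\left(c,x \right)} = x + 2 c$
$\sqrt{o{\left(\frac{1}{-142 + 140},M \right)} + y{\left(-109 \right)}} = \sqrt{\left(-116 + \frac{2}{-142 + 140}\right) - 128} = \sqrt{\left(-116 + \frac{2}{-2}\right) - 128} = \sqrt{\left(-116 + 2 \left(- \frac{1}{2}\right)\right) - 128} = \sqrt{\left(-116 - 1\right) - 128} = \sqrt{-117 - 128} = \sqrt{-245} = 7 i \sqrt{5}$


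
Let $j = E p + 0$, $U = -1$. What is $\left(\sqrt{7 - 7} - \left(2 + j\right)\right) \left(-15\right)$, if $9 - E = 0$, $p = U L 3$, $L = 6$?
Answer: $-2400$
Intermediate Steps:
$p = -18$ ($p = \left(-1\right) 6 \cdot 3 = \left(-6\right) 3 = -18$)
$E = 9$ ($E = 9 - 0 = 9 + 0 = 9$)
$j = -162$ ($j = 9 \left(-18\right) + 0 = -162 + 0 = -162$)
$\left(\sqrt{7 - 7} - \left(2 + j\right)\right) \left(-15\right) = \left(\sqrt{7 - 7} - -160\right) \left(-15\right) = \left(\sqrt{0} + \left(-2 + 162\right)\right) \left(-15\right) = \left(0 + 160\right) \left(-15\right) = 160 \left(-15\right) = -2400$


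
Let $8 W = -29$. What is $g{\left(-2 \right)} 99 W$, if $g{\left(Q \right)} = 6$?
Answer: $- \frac{8613}{4} \approx -2153.3$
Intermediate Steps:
$W = - \frac{29}{8}$ ($W = \frac{1}{8} \left(-29\right) = - \frac{29}{8} \approx -3.625$)
$g{\left(-2 \right)} 99 W = 6 \cdot 99 \left(- \frac{29}{8}\right) = 594 \left(- \frac{29}{8}\right) = - \frac{8613}{4}$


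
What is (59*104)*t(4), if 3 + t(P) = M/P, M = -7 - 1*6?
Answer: -38350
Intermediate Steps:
M = -13 (M = -7 - 6 = -13)
t(P) = -3 - 13/P
(59*104)*t(4) = (59*104)*(-3 - 13/4) = 6136*(-3 - 13*¼) = 6136*(-3 - 13/4) = 6136*(-25/4) = -38350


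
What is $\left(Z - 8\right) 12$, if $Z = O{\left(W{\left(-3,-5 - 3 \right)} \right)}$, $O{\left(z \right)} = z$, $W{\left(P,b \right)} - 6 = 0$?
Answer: $-24$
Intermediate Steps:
$W{\left(P,b \right)} = 6$ ($W{\left(P,b \right)} = 6 + 0 = 6$)
$Z = 6$
$\left(Z - 8\right) 12 = \left(6 - 8\right) 12 = \left(-2\right) 12 = -24$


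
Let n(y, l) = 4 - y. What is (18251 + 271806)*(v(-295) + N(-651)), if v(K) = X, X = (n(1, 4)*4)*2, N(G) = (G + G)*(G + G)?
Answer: 491712747996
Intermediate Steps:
N(G) = 4*G² (N(G) = (2*G)*(2*G) = 4*G²)
X = 24 (X = ((4 - 1*1)*4)*2 = ((4 - 1)*4)*2 = (3*4)*2 = 12*2 = 24)
v(K) = 24
(18251 + 271806)*(v(-295) + N(-651)) = (18251 + 271806)*(24 + 4*(-651)²) = 290057*(24 + 4*423801) = 290057*(24 + 1695204) = 290057*1695228 = 491712747996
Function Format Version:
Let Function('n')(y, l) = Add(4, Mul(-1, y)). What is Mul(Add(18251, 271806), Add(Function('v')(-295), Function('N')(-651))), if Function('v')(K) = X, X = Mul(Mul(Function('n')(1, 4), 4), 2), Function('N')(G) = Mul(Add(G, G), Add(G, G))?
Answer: 491712747996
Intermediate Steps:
Function('N')(G) = Mul(4, Pow(G, 2)) (Function('N')(G) = Mul(Mul(2, G), Mul(2, G)) = Mul(4, Pow(G, 2)))
X = 24 (X = Mul(Mul(Add(4, Mul(-1, 1)), 4), 2) = Mul(Mul(Add(4, -1), 4), 2) = Mul(Mul(3, 4), 2) = Mul(12, 2) = 24)
Function('v')(K) = 24
Mul(Add(18251, 271806), Add(Function('v')(-295), Function('N')(-651))) = Mul(Add(18251, 271806), Add(24, Mul(4, Pow(-651, 2)))) = Mul(290057, Add(24, Mul(4, 423801))) = Mul(290057, Add(24, 1695204)) = Mul(290057, 1695228) = 491712747996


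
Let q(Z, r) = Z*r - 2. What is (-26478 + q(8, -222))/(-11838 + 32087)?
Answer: -28256/20249 ≈ -1.3954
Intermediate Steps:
q(Z, r) = -2 + Z*r
(-26478 + q(8, -222))/(-11838 + 32087) = (-26478 + (-2 + 8*(-222)))/(-11838 + 32087) = (-26478 + (-2 - 1776))/20249 = (-26478 - 1778)*(1/20249) = -28256*1/20249 = -28256/20249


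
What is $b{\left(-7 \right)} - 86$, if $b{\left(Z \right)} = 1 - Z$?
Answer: $-78$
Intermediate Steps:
$b{\left(-7 \right)} - 86 = \left(1 - -7\right) - 86 = \left(1 + 7\right) - 86 = 8 - 86 = -78$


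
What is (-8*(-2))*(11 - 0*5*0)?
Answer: 176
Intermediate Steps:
(-8*(-2))*(11 - 0*5*0) = 16*(11 - 0*0) = 16*(11 - 1*0) = 16*(11 + 0) = 16*11 = 176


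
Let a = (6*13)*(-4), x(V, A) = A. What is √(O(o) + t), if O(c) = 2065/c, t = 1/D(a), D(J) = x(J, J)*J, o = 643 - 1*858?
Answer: I*√1728730247/13416 ≈ 3.0991*I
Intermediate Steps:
o = -215 (o = 643 - 858 = -215)
a = -312 (a = 78*(-4) = -312)
D(J) = J² (D(J) = J*J = J²)
t = 1/97344 (t = 1/((-312)²) = 1/97344 ≈ 1.0273e-5)
√(O(o) + t) = √(2065/(-215) + 1/97344) = √(2065*(-1/215) + 1/97344) = √(-413/43 + 1/97344) = √(-40203029/4185792) = I*√1728730247/13416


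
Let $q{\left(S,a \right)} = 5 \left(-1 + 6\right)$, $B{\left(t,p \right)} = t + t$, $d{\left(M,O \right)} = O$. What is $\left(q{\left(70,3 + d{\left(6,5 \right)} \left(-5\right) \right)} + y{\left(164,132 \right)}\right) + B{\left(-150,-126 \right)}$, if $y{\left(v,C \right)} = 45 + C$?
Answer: $-98$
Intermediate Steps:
$B{\left(t,p \right)} = 2 t$
$q{\left(S,a \right)} = 25$ ($q{\left(S,a \right)} = 5 \cdot 5 = 25$)
$\left(q{\left(70,3 + d{\left(6,5 \right)} \left(-5\right) \right)} + y{\left(164,132 \right)}\right) + B{\left(-150,-126 \right)} = \left(25 + \left(45 + 132\right)\right) + 2 \left(-150\right) = \left(25 + 177\right) - 300 = 202 - 300 = -98$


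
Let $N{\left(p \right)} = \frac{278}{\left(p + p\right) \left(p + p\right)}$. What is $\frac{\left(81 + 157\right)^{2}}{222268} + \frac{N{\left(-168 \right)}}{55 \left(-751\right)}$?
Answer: $\frac{33017562363227}{129559163690880} \approx 0.25485$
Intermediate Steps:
$N{\left(p \right)} = \frac{139}{2 p^{2}}$ ($N{\left(p \right)} = \frac{278}{2 p 2 p} = \frac{278}{4 p^{2}} = 278 \frac{1}{4 p^{2}} = \frac{139}{2 p^{2}}$)
$\frac{\left(81 + 157\right)^{2}}{222268} + \frac{N{\left(-168 \right)}}{55 \left(-751\right)} = \frac{\left(81 + 157\right)^{2}}{222268} + \frac{\frac{139}{2} \cdot \frac{1}{28224}}{55 \left(-751\right)} = 238^{2} \cdot \frac{1}{222268} + \frac{\frac{139}{2} \cdot \frac{1}{28224}}{-41305} = 56644 \cdot \frac{1}{222268} + \frac{139}{56448} \left(- \frac{1}{41305}\right) = \frac{14161}{55567} - \frac{139}{2331584640} = \frac{33017562363227}{129559163690880}$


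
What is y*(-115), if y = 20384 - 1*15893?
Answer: -516465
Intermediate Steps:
y = 4491 (y = 20384 - 15893 = 4491)
y*(-115) = 4491*(-115) = -516465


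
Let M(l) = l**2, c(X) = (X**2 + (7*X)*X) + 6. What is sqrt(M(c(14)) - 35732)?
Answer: 4*sqrt(152609) ≈ 1562.6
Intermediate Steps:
c(X) = 6 + 8*X**2 (c(X) = (X**2 + 7*X**2) + 6 = 8*X**2 + 6 = 6 + 8*X**2)
sqrt(M(c(14)) - 35732) = sqrt((6 + 8*14**2)**2 - 35732) = sqrt((6 + 8*196)**2 - 35732) = sqrt((6 + 1568)**2 - 35732) = sqrt(1574**2 - 35732) = sqrt(2477476 - 35732) = sqrt(2441744) = 4*sqrt(152609)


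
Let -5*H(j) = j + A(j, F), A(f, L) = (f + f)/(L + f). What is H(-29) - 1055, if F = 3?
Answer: -68227/65 ≈ -1049.6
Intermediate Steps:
A(f, L) = 2*f/(L + f) (A(f, L) = (2*f)/(L + f) = 2*f/(L + f))
H(j) = -j/5 - 2*j/(5*(3 + j)) (H(j) = -(j + 2*j/(3 + j))/5 = -j/5 - 2*j/(5*(3 + j)))
H(-29) - 1055 = (⅕)*(-29)*(-5 - 1*(-29))/(3 - 29) - 1055 = (⅕)*(-29)*(-5 + 29)/(-26) - 1055 = (⅕)*(-29)*(-1/26)*24 - 1055 = 348/65 - 1055 = -68227/65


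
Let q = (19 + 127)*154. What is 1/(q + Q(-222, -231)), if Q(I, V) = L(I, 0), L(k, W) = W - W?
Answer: 1/22484 ≈ 4.4476e-5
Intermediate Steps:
L(k, W) = 0
Q(I, V) = 0
q = 22484 (q = 146*154 = 22484)
1/(q + Q(-222, -231)) = 1/(22484 + 0) = 1/22484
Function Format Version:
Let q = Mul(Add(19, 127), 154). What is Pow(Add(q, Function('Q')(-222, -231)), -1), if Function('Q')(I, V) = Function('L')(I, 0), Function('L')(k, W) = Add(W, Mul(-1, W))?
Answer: Rational(1, 22484) ≈ 4.4476e-5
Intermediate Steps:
Function('L')(k, W) = 0
Function('Q')(I, V) = 0
q = 22484 (q = Mul(146, 154) = 22484)
Pow(Add(q, Function('Q')(-222, -231)), -1) = Pow(Add(22484, 0), -1) = Pow(22484, -1) = Rational(1, 22484)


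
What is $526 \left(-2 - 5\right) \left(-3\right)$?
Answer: $11046$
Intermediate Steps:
$526 \left(-2 - 5\right) \left(-3\right) = 526 \left(\left(-7\right) \left(-3\right)\right) = 526 \cdot 21 = 11046$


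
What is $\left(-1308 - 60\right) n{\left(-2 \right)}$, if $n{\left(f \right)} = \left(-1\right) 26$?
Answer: $35568$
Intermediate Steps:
$n{\left(f \right)} = -26$
$\left(-1308 - 60\right) n{\left(-2 \right)} = \left(-1308 - 60\right) \left(-26\right) = \left(-1368\right) \left(-26\right) = 35568$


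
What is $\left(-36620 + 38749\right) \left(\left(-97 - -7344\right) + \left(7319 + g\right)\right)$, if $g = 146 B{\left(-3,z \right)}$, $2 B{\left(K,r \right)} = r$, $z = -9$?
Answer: $29612261$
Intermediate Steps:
$B{\left(K,r \right)} = \frac{r}{2}$
$g = -657$ ($g = 146 \cdot \frac{1}{2} \left(-9\right) = 146 \left(- \frac{9}{2}\right) = -657$)
$\left(-36620 + 38749\right) \left(\left(-97 - -7344\right) + \left(7319 + g\right)\right) = \left(-36620 + 38749\right) \left(\left(-97 - -7344\right) + \left(7319 - 657\right)\right) = 2129 \left(\left(-97 + 7344\right) + 6662\right) = 2129 \left(7247 + 6662\right) = 2129 \cdot 13909 = 29612261$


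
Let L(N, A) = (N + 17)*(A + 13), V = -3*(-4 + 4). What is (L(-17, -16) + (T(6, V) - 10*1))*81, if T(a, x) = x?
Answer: -810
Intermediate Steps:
V = 0 (V = -3*0 = 0)
L(N, A) = (13 + A)*(17 + N) (L(N, A) = (17 + N)*(13 + A) = (13 + A)*(17 + N))
(L(-17, -16) + (T(6, V) - 10*1))*81 = ((221 + 13*(-17) + 17*(-16) - 16*(-17)) + (0 - 10*1))*81 = ((221 - 221 - 272 + 272) + (0 - 10))*81 = (0 - 10)*81 = -10*81 = -810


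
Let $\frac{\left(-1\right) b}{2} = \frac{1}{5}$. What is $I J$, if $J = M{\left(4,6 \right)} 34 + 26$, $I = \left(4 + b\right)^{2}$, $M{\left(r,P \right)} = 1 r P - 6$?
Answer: $\frac{206712}{25} \approx 8268.5$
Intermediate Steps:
$b = - \frac{2}{5} \approx -0.4$
$M{\left(r,P \right)} = -6 + P r$ ($M{\left(r,P \right)} = r P - 6 = P r - 6 = -6 + P r$)
$I = \frac{324}{25}$ ($I = \left(4 - \frac{2}{5}\right)^{2} = \left(\frac{18}{5}\right)^{2} = \frac{324}{25} \approx 12.96$)
$J = 638$ ($J = \left(-6 + 6 \cdot 4\right) 34 + 26 = \left(-6 + 24\right) 34 + 26 = 18 \cdot 34 + 26 = 612 + 26 = 638$)
$I J = \frac{324}{25} \cdot 638 = \frac{206712}{25}$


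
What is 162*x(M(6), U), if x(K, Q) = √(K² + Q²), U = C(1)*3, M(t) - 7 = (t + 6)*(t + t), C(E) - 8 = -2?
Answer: 4050*√37 ≈ 24635.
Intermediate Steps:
C(E) = 6 (C(E) = 8 - 2 = 6)
M(t) = 7 + 2*t*(6 + t) (M(t) = 7 + (t + 6)*(t + t) = 7 + (6 + t)*(2*t) = 7 + 2*t*(6 + t))
U = 18 (U = 6*3 = 18)
162*x(M(6), U) = 162*√((7 + 2*6² + 12*6)² + 18²) = 162*√((7 + 2*36 + 72)² + 324) = 162*√((7 + 72 + 72)² + 324) = 162*√(151² + 324) = 162*√(22801 + 324) = 162*√23125 = 162*(25*√37) = 4050*√37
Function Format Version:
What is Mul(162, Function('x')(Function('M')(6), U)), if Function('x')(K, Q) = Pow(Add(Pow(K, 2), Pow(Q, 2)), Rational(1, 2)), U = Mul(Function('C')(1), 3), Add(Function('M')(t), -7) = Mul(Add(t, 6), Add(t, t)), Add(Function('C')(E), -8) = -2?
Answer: Mul(4050, Pow(37, Rational(1, 2))) ≈ 24635.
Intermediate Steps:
Function('C')(E) = 6 (Function('C')(E) = Add(8, -2) = 6)
Function('M')(t) = Add(7, Mul(2, t, Add(6, t))) (Function('M')(t) = Add(7, Mul(Add(t, 6), Add(t, t))) = Add(7, Mul(Add(6, t), Mul(2, t))) = Add(7, Mul(2, t, Add(6, t))))
U = 18 (U = Mul(6, 3) = 18)
Mul(162, Function('x')(Function('M')(6), U)) = Mul(162, Pow(Add(Pow(Add(7, Mul(2, Pow(6, 2)), Mul(12, 6)), 2), Pow(18, 2)), Rational(1, 2))) = Mul(162, Pow(Add(Pow(Add(7, Mul(2, 36), 72), 2), 324), Rational(1, 2))) = Mul(162, Pow(Add(Pow(Add(7, 72, 72), 2), 324), Rational(1, 2))) = Mul(162, Pow(Add(Pow(151, 2), 324), Rational(1, 2))) = Mul(162, Pow(Add(22801, 324), Rational(1, 2))) = Mul(162, Pow(23125, Rational(1, 2))) = Mul(162, Mul(25, Pow(37, Rational(1, 2)))) = Mul(4050, Pow(37, Rational(1, 2)))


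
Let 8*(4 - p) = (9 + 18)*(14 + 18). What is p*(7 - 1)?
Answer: -624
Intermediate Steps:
p = -104 (p = 4 - (9 + 18)*(14 + 18)/8 = 4 - 27*32/8 = 4 - ⅛*864 = 4 - 108 = -104)
p*(7 - 1) = -104*(7 - 1) = -104*6 = -624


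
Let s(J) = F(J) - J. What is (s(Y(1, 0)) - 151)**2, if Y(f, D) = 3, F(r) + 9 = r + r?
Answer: 24649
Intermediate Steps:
F(r) = -9 + 2*r (F(r) = -9 + (r + r) = -9 + 2*r)
s(J) = -9 + J (s(J) = (-9 + 2*J) - J = -9 + J)
(s(Y(1, 0)) - 151)**2 = ((-9 + 3) - 151)**2 = (-6 - 151)**2 = (-157)**2 = 24649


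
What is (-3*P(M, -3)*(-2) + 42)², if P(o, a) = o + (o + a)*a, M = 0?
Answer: 9216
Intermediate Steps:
P(o, a) = o + a*(a + o) (P(o, a) = o + (a + o)*a = o + a*(a + o))
(-3*P(M, -3)*(-2) + 42)² = (-3*(0 + (-3)² - 3*0)*(-2) + 42)² = (-3*(0 + 9 + 0)*(-2) + 42)² = (-3*9*(-2) + 42)² = (-27*(-2) + 42)² = (54 + 42)² = 96² = 9216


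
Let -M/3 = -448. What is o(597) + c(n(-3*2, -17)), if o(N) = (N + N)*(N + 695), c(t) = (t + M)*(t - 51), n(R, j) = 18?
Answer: 1497702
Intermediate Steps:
M = 1344 (M = -3*(-448) = 1344)
c(t) = (-51 + t)*(1344 + t) (c(t) = (t + 1344)*(t - 51) = (1344 + t)*(-51 + t) = (-51 + t)*(1344 + t))
o(N) = 2*N*(695 + N) (o(N) = (2*N)*(695 + N) = 2*N*(695 + N))
o(597) + c(n(-3*2, -17)) = 2*597*(695 + 597) + (-68544 + 18**2 + 1293*18) = 2*597*1292 + (-68544 + 324 + 23274) = 1542648 - 44946 = 1497702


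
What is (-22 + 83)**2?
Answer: 3721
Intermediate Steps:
(-22 + 83)**2 = 61**2 = 3721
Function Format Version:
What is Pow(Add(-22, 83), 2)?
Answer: 3721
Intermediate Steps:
Pow(Add(-22, 83), 2) = Pow(61, 2) = 3721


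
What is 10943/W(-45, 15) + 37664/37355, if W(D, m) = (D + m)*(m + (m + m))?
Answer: -71585873/10085850 ≈ -7.0977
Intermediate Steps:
W(D, m) = 3*m*(D + m) (W(D, m) = (D + m)*(m + 2*m) = (D + m)*(3*m) = 3*m*(D + m))
10943/W(-45, 15) + 37664/37355 = 10943/((3*15*(-45 + 15))) + 37664/37355 = 10943/((3*15*(-30))) + 37664*(1/37355) = 10943/(-1350) + 37664/37355 = 10943*(-1/1350) + 37664/37355 = -10943/1350 + 37664/37355 = -71585873/10085850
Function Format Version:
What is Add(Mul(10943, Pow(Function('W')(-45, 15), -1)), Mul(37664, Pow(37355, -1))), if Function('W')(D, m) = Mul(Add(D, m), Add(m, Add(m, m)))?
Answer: Rational(-71585873, 10085850) ≈ -7.0977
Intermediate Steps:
Function('W')(D, m) = Mul(3, m, Add(D, m)) (Function('W')(D, m) = Mul(Add(D, m), Add(m, Mul(2, m))) = Mul(Add(D, m), Mul(3, m)) = Mul(3, m, Add(D, m)))
Add(Mul(10943, Pow(Function('W')(-45, 15), -1)), Mul(37664, Pow(37355, -1))) = Add(Mul(10943, Pow(Mul(3, 15, Add(-45, 15)), -1)), Mul(37664, Pow(37355, -1))) = Add(Mul(10943, Pow(Mul(3, 15, -30), -1)), Mul(37664, Rational(1, 37355))) = Add(Mul(10943, Pow(-1350, -1)), Rational(37664, 37355)) = Add(Mul(10943, Rational(-1, 1350)), Rational(37664, 37355)) = Add(Rational(-10943, 1350), Rational(37664, 37355)) = Rational(-71585873, 10085850)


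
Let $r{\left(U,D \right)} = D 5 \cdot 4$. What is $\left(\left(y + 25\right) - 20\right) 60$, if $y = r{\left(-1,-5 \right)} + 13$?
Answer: $-4920$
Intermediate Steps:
$r{\left(U,D \right)} = 20 D$ ($r{\left(U,D \right)} = 5 D 4 = 20 D$)
$y = -87$ ($y = 20 \left(-5\right) + 13 = -100 + 13 = -87$)
$\left(\left(y + 25\right) - 20\right) 60 = \left(\left(-87 + 25\right) - 20\right) 60 = \left(-62 - 20\right) 60 = \left(-82\right) 60 = -4920$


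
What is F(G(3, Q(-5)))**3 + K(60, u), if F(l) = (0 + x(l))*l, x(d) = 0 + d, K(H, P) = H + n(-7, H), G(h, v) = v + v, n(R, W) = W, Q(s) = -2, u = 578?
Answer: 4216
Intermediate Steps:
G(h, v) = 2*v
K(H, P) = 2*H (K(H, P) = H + H = 2*H)
x(d) = d
F(l) = l**2 (F(l) = (0 + l)*l = l*l = l**2)
F(G(3, Q(-5)))**3 + K(60, u) = ((2*(-2))**2)**3 + 2*60 = ((-4)**2)**3 + 120 = 16**3 + 120 = 4096 + 120 = 4216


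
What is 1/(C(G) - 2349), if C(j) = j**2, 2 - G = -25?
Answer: -1/1620 ≈ -0.00061728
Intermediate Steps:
G = 27 (G = 2 - 1*(-25) = 2 + 25 = 27)
1/(C(G) - 2349) = 1/(27**2 - 2349) = 1/(729 - 2349) = 1/(-1620) = -1/1620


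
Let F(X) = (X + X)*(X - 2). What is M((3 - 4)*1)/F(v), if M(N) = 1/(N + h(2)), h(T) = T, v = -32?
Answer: 1/2176 ≈ 0.00045956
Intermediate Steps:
F(X) = 2*X*(-2 + X) (F(X) = (2*X)*(-2 + X) = 2*X*(-2 + X))
M(N) = 1/(2 + N) (M(N) = 1/(N + 2) = 1/(2 + N))
M((3 - 4)*1)/F(v) = 1/((2 + (3 - 4)*1)*((2*(-32)*(-2 - 32)))) = 1/((2 - 1*1)*((2*(-32)*(-34)))) = 1/((2 - 1)*2176) = (1/2176)/1 = 1*(1/2176) = 1/2176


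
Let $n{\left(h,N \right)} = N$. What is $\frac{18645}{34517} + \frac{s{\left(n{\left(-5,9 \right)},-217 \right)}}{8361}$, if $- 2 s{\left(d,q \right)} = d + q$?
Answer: $\frac{159480613}{288596637} \approx 0.55261$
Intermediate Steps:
$s{\left(d,q \right)} = - \frac{d}{2} - \frac{q}{2}$ ($s{\left(d,q \right)} = - \frac{d + q}{2} = - \frac{d}{2} - \frac{q}{2}$)
$\frac{18645}{34517} + \frac{s{\left(n{\left(-5,9 \right)},-217 \right)}}{8361} = \frac{18645}{34517} + \frac{\left(- \frac{1}{2}\right) 9 - - \frac{217}{2}}{8361} = 18645 \cdot \frac{1}{34517} + \left(- \frac{9}{2} + \frac{217}{2}\right) \frac{1}{8361} = \frac{18645}{34517} + 104 \cdot \frac{1}{8361} = \frac{18645}{34517} + \frac{104}{8361} = \frac{159480613}{288596637}$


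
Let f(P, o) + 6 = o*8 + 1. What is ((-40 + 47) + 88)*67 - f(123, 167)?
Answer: 5034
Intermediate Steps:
f(P, o) = -5 + 8*o (f(P, o) = -6 + (o*8 + 1) = -6 + (8*o + 1) = -6 + (1 + 8*o) = -5 + 8*o)
((-40 + 47) + 88)*67 - f(123, 167) = ((-40 + 47) + 88)*67 - (-5 + 8*167) = (7 + 88)*67 - (-5 + 1336) = 95*67 - 1*1331 = 6365 - 1331 = 5034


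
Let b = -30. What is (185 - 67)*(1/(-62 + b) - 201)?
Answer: -1091087/46 ≈ -23719.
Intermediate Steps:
(185 - 67)*(1/(-62 + b) - 201) = (185 - 67)*(1/(-62 - 30) - 201) = 118*(1/(-92) - 201) = 118*(-1/92 - 201) = 118*(-18493/92) = -1091087/46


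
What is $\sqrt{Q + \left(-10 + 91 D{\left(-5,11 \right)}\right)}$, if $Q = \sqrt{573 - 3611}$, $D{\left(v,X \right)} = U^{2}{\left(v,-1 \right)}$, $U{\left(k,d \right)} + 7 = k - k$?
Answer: $\sqrt{4449 + 7 i \sqrt{62}} \approx 66.702 + 0.4132 i$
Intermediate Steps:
$U{\left(k,d \right)} = -7$ ($U{\left(k,d \right)} = -7 + \left(k - k\right) = -7 + 0 = -7$)
$D{\left(v,X \right)} = 49$ ($D{\left(v,X \right)} = \left(-7\right)^{2} = 49$)
$Q = 7 i \sqrt{62}$ ($Q = \sqrt{-3038} = 7 i \sqrt{62} \approx 55.118 i$)
$\sqrt{Q + \left(-10 + 91 D{\left(-5,11 \right)}\right)} = \sqrt{7 i \sqrt{62} + \left(-10 + 91 \cdot 49\right)} = \sqrt{7 i \sqrt{62} + \left(-10 + 4459\right)} = \sqrt{7 i \sqrt{62} + 4449} = \sqrt{4449 + 7 i \sqrt{62}}$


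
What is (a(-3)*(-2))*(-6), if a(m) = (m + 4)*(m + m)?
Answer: -72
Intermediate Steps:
a(m) = 2*m*(4 + m) (a(m) = (4 + m)*(2*m) = 2*m*(4 + m))
(a(-3)*(-2))*(-6) = ((2*(-3)*(4 - 3))*(-2))*(-6) = ((2*(-3)*1)*(-2))*(-6) = -6*(-2)*(-6) = 12*(-6) = -72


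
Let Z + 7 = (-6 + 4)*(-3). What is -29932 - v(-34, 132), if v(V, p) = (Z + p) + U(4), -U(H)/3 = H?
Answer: -30051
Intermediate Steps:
Z = -1 (Z = -7 + (-6 + 4)*(-3) = -7 - 2*(-3) = -7 + 6 = -1)
U(H) = -3*H
v(V, p) = -13 + p (v(V, p) = (-1 + p) - 3*4 = (-1 + p) - 12 = -13 + p)
-29932 - v(-34, 132) = -29932 - (-13 + 132) = -29932 - 1*119 = -29932 - 119 = -30051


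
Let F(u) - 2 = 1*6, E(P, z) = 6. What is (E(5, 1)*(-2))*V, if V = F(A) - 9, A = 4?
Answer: 12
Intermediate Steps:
F(u) = 8 (F(u) = 2 + 1*6 = 2 + 6 = 8)
V = -1 (V = 8 - 9 = -1)
(E(5, 1)*(-2))*V = (6*(-2))*(-1) = -12*(-1) = 12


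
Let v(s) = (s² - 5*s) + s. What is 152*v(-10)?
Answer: 21280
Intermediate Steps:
v(s) = s² - 4*s
152*v(-10) = 152*(-10*(-4 - 10)) = 152*(-10*(-14)) = 152*140 = 21280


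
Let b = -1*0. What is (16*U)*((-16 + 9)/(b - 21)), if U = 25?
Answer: 400/3 ≈ 133.33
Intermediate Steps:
b = 0
(16*U)*((-16 + 9)/(b - 21)) = (16*25)*((-16 + 9)/(0 - 21)) = 400*(-7/(-21)) = 400*(-7*(-1/21)) = 400*(⅓) = 400/3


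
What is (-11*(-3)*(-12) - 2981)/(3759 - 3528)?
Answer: -307/21 ≈ -14.619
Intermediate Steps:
(-11*(-3)*(-12) - 2981)/(3759 - 3528) = (33*(-12) - 2981)/231 = (-396 - 2981)*(1/231) = -3377*1/231 = -307/21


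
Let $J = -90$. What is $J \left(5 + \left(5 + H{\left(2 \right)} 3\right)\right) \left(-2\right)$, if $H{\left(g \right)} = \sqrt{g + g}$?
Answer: $2880$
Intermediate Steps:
$H{\left(g \right)} = \sqrt{2} \sqrt{g}$ ($H{\left(g \right)} = \sqrt{2 g} = \sqrt{2} \sqrt{g}$)
$J \left(5 + \left(5 + H{\left(2 \right)} 3\right)\right) \left(-2\right) = - 90 \left(5 + \left(5 + \sqrt{2} \sqrt{2} \cdot 3\right)\right) \left(-2\right) = - 90 \left(5 + \left(5 + 2 \cdot 3\right)\right) \left(-2\right) = - 90 \left(5 + \left(5 + 6\right)\right) \left(-2\right) = - 90 \left(5 + 11\right) \left(-2\right) = - 90 \cdot 16 \left(-2\right) = \left(-90\right) \left(-32\right) = 2880$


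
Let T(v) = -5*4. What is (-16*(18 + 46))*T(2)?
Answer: 20480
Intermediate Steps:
T(v) = -20
(-16*(18 + 46))*T(2) = -16*(18 + 46)*(-20) = -16*64*(-20) = -1024*(-20) = 20480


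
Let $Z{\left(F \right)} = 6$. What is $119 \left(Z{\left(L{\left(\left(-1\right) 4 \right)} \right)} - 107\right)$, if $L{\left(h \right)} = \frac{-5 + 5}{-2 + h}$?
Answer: $-12019$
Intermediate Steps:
$L{\left(h \right)} = 0$ ($L{\left(h \right)} = \frac{0}{-2 + h} = 0$)
$119 \left(Z{\left(L{\left(\left(-1\right) 4 \right)} \right)} - 107\right) = 119 \left(6 - 107\right) = 119 \left(-101\right) = -12019$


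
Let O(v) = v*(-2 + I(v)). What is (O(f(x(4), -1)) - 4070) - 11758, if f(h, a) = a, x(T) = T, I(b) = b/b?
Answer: -15827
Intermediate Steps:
I(b) = 1
O(v) = -v (O(v) = v*(-2 + 1) = v*(-1) = -v)
(O(f(x(4), -1)) - 4070) - 11758 = (-1*(-1) - 4070) - 11758 = (1 - 4070) - 11758 = -4069 - 11758 = -15827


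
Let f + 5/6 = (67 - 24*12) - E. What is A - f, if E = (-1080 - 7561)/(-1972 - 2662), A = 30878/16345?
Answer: 3661411729/16230585 ≈ 225.59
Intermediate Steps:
A = 30878/16345 (A = 30878*(1/16345) = 30878/16345 ≈ 1.8891)
E = 8641/4634 (E = -8641/(-4634) = -8641*(-1/4634) = 8641/4634 ≈ 1.8647)
f = -1554925/6951 (f = -⅚ + ((67 - 24*12) - 1*8641/4634) = -⅚ + ((67 - 288) - 8641/4634) = -⅚ + (-221 - 8641/4634) = -⅚ - 1032755/4634 = -1554925/6951 ≈ -223.70)
A - f = 30878/16345 - 1*(-1554925/6951) = 30878/16345 + 1554925/6951 = 3661411729/16230585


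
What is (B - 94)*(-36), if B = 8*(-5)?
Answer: 4824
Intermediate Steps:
B = -40
(B - 94)*(-36) = (-40 - 94)*(-36) = -134*(-36) = 4824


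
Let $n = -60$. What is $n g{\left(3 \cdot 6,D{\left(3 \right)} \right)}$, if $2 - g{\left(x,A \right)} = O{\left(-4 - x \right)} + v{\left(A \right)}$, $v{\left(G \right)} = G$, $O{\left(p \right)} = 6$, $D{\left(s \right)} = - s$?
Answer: $60$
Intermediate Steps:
$g{\left(x,A \right)} = -4 - A$ ($g{\left(x,A \right)} = 2 - \left(6 + A\right) = -4 - A$)
$n g{\left(3 \cdot 6,D{\left(3 \right)} \right)} = - 60 \left(-4 - \left(-1\right) 3\right) = - 60 \left(-4 - -3\right) = - 60 \left(-4 + 3\right) = \left(-60\right) \left(-1\right) = 60$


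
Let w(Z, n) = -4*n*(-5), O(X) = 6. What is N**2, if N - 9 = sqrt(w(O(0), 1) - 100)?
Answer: 1 + 72*I*sqrt(5) ≈ 1.0 + 161.0*I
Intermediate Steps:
w(Z, n) = 20*n
N = 9 + 4*I*sqrt(5) (N = 9 + sqrt(20*1 - 100) = 9 + sqrt(20 - 100) = 9 + sqrt(-80) = 9 + 4*I*sqrt(5) ≈ 9.0 + 8.9443*I)
N**2 = (9 + 4*I*sqrt(5))**2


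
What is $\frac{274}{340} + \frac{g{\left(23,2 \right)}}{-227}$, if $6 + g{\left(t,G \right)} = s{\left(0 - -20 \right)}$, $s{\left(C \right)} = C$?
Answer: $\frac{28719}{38590} \approx 0.74421$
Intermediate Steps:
$g{\left(t,G \right)} = 14$ ($g{\left(t,G \right)} = -6 + \left(0 - -20\right) = -6 + \left(0 + 20\right) = -6 + 20 = 14$)
$\frac{274}{340} + \frac{g{\left(23,2 \right)}}{-227} = \frac{274}{340} + \frac{14}{-227} = 274 \cdot \frac{1}{340} + 14 \left(- \frac{1}{227}\right) = \frac{137}{170} - \frac{14}{227} = \frac{28719}{38590}$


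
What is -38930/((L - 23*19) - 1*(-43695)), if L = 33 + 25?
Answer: -1145/1274 ≈ -0.89874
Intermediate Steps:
L = 58
-38930/((L - 23*19) - 1*(-43695)) = -38930/((58 - 23*19) - 1*(-43695)) = -38930/((58 - 437) + 43695) = -38930/(-379 + 43695) = -38930/43316 = -38930*1/43316 = -1145/1274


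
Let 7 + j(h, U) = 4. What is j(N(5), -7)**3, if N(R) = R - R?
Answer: -27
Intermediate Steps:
N(R) = 0
j(h, U) = -3 (j(h, U) = -7 + 4 = -3)
j(N(5), -7)**3 = (-3)**3 = -27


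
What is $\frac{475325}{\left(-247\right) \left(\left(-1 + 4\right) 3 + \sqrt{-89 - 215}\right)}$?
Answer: $- \frac{855585}{19019} + \frac{380260 i \sqrt{19}}{19019} \approx -44.986 + 87.151 i$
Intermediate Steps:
$\frac{475325}{\left(-247\right) \left(\left(-1 + 4\right) 3 + \sqrt{-89 - 215}\right)} = \frac{475325}{\left(-247\right) \left(3 \cdot 3 + \sqrt{-304}\right)} = \frac{475325}{\left(-247\right) \left(9 + 4 i \sqrt{19}\right)} = \frac{475325}{-2223 - 988 i \sqrt{19}}$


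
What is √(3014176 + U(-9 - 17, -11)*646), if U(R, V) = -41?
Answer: √2987690 ≈ 1728.5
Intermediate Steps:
√(3014176 + U(-9 - 17, -11)*646) = √(3014176 - 41*646) = √(3014176 - 26486) = √2987690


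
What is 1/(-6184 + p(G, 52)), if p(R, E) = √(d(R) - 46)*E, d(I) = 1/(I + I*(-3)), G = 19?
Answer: -14687/91119989 - 13*I*√66462/364479956 ≈ -0.00016118 - 9.1951e-6*I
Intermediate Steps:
d(I) = -1/(2*I) (d(I) = 1/(I - 3*I) = 1/(-2*I) = -1/(2*I))
p(R, E) = E*√(-46 - 1/(2*R)) (p(R, E) = √(-1/(2*R) - 46)*E = √(-46 - 1/(2*R))*E = E*√(-46 - 1/(2*R)))
1/(-6184 + p(G, 52)) = 1/(-6184 + (½)*52*√(-184 - 2/19)) = 1/(-6184 + (½)*52*√(-3498/19)) = 1/(-6184 + (½)*52*(I*√66462/19)) = 1/(-6184 + 26*I*√66462/19)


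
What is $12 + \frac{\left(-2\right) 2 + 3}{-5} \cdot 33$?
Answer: $\frac{93}{5} \approx 18.6$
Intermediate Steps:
$12 + \frac{\left(-2\right) 2 + 3}{-5} \cdot 33 = 12 + \left(-4 + 3\right) \left(- \frac{1}{5}\right) 33 = 12 + \left(-1\right) \left(- \frac{1}{5}\right) 33 = 12 + \frac{1}{5} \cdot 33 = 12 + \frac{33}{5} = \frac{93}{5}$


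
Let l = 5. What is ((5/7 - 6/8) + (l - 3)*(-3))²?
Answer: 28561/784 ≈ 36.430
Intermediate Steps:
((5/7 - 6/8) + (l - 3)*(-3))² = ((5/7 - 6/8) + (5 - 3)*(-3))² = ((5*(⅐) - 6*⅛) + 2*(-3))² = ((5/7 - ¾) - 6)² = (-1/28 - 6)² = (-169/28)² = 28561/784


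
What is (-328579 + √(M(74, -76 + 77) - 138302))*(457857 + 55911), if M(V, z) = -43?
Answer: -168813375672 + 513768*I*√138345 ≈ -1.6881e+11 + 1.9109e+8*I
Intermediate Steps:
(-328579 + √(M(74, -76 + 77) - 138302))*(457857 + 55911) = (-328579 + √(-43 - 138302))*(457857 + 55911) = (-328579 + √(-138345))*513768 = (-328579 + I*√138345)*513768 = -168813375672 + 513768*I*√138345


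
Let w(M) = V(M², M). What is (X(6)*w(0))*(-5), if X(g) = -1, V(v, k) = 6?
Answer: 30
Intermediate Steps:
w(M) = 6
(X(6)*w(0))*(-5) = -1*6*(-5) = -6*(-5) = 30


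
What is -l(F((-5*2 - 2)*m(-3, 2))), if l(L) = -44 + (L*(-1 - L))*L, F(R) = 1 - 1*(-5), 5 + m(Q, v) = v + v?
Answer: 296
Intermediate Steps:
m(Q, v) = -5 + 2*v (m(Q, v) = -5 + (v + v) = -5 + 2*v)
F(R) = 6 (F(R) = 1 + 5 = 6)
l(L) = -44 + L**2*(-1 - L)
-l(F((-5*2 - 2)*m(-3, 2))) = -(-44 - 1*6**2 - 1*6**3) = -(-44 - 1*36 - 1*216) = -(-44 - 36 - 216) = -1*(-296) = 296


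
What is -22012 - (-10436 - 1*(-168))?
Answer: -11744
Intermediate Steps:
-22012 - (-10436 - 1*(-168)) = -22012 - (-10436 + 168) = -22012 - 1*(-10268) = -22012 + 10268 = -11744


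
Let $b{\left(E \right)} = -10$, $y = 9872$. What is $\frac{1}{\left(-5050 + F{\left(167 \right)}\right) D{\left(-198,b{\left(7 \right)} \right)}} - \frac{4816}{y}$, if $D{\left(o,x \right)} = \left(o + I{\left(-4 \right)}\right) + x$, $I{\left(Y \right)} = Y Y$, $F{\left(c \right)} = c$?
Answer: $- \frac{282197719}{578459712} \approx -0.48784$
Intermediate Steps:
$I{\left(Y \right)} = Y^{2}$
$D{\left(o,x \right)} = 16 + o + x$ ($D{\left(o,x \right)} = \left(o + \left(-4\right)^{2}\right) + x = \left(o + 16\right) + x = \left(16 + o\right) + x = 16 + o + x$)
$\frac{1}{\left(-5050 + F{\left(167 \right)}\right) D{\left(-198,b{\left(7 \right)} \right)}} - \frac{4816}{y} = \frac{1}{\left(-5050 + 167\right) \left(16 - 198 - 10\right)} - \frac{4816}{9872} = \frac{1}{\left(-4883\right) \left(-192\right)} - \frac{301}{617} = \left(- \frac{1}{4883}\right) \left(- \frac{1}{192}\right) - \frac{301}{617} = \frac{1}{937536} - \frac{301}{617} = - \frac{282197719}{578459712}$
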